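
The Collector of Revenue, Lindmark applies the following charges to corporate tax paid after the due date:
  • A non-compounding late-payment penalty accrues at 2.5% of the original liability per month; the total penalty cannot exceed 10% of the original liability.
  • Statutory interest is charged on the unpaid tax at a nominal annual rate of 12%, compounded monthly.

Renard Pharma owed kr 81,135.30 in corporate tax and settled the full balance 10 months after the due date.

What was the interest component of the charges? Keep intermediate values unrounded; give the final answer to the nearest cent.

Interest (12%/yr ÷ 12 = 1%/month): kr 81,135.30 × ((1 + 0.01)^10 − 1) = kr 8,488.5475…

kr 8,488.55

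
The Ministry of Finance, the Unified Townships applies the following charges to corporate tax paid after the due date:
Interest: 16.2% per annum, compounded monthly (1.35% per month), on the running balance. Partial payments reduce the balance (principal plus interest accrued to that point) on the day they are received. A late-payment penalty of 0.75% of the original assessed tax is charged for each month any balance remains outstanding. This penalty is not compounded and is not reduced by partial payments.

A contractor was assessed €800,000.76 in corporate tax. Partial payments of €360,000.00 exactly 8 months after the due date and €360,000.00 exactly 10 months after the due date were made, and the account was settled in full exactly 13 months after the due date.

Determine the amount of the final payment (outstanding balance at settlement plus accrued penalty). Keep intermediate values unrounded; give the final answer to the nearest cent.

Balance at month 8: €800,000.7600 × (1 + 0.0135)^8 = €890,595.3511…
After €360,000.00 payment: €890,595.3511… − €360,000.00 = €530,595.3511…
Balance at month 10: €530,595.3511… × (1 + 0.0135)^2 = €545,018.1266…
After €360,000.00 payment: €545,018.1266… − €360,000.00 = €185,018.1266…
Balance at month 13: €185,018.1266… × (1 + 0.0135)^3 = €192,612.9746…
Penalty: 13 × 0.75% × €800,000.76 = €78,000.07…
Final settlement = outstanding balance + penalty = €192,612.9746… + €78,000.07… = €270,613.05

€270,613.05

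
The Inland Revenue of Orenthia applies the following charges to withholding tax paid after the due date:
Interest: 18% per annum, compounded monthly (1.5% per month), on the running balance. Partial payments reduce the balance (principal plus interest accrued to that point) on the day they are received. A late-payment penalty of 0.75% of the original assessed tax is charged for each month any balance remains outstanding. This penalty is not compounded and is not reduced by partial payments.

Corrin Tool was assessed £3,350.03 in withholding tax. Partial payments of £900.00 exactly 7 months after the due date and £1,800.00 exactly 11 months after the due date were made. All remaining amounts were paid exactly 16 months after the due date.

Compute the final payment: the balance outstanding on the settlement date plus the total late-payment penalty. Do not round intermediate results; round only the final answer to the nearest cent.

Balance at month 7: £3,350.0300 × (1 + 0.015)^7 = £3,718.0138…
After £900.00 payment: £3,718.0138… − £900.00 = £2,818.0138…
Balance at month 11: £2,818.0138… × (1 + 0.015)^4 = £2,990.9371…
After £1,800.00 payment: £2,990.9371… − £1,800.00 = £1,190.9371…
Balance at month 16: £1,190.9371… × (1 + 0.015)^5 = £1,282.9775…
Penalty: 16 × 0.75% × £3,350.03 = £402.00…
Final settlement = outstanding balance + penalty = £1,282.9775… + £402.00… = £1,684.98

£1,684.98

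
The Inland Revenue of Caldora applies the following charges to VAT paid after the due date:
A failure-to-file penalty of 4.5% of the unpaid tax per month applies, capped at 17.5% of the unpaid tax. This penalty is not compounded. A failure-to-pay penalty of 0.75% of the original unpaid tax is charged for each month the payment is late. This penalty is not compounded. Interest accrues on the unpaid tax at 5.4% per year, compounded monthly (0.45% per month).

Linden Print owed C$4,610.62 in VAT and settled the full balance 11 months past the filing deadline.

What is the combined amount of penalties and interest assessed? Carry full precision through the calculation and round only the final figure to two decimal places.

Failure-to-file: 11 × 4.5% × C$4,610.62 = C$2,282.26…, capped at 17.5% × C$4,610.62 = C$806.86…
Failure-to-pay penalty = 0.75% × C$4,610.62 × 11 mo = C$380.38…
Interest: C$4,610.62 × ((1 + 0.0045)^11 − 1) = C$4,610.62 × 0.0506289… = C$233.4307…
Penalties + interest = C$1,187.2347… + C$233.4307… = C$1,420.67

C$1,420.67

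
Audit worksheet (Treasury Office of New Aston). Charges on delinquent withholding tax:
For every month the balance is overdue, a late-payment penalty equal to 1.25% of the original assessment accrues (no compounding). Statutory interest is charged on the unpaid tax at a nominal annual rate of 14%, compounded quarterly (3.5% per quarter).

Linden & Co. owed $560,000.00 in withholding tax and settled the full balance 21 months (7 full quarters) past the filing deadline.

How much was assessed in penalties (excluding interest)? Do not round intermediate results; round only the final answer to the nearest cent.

$147,000.00

Late-payment penalty: 21 × 1.25% × $560,000.00 = $147,000.00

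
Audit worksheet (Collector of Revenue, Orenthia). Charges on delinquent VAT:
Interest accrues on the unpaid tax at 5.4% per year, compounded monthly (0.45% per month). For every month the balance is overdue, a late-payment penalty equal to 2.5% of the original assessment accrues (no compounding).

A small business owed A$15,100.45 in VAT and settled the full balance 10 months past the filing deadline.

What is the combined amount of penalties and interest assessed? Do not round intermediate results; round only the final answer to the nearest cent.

Late-payment penalty = 2.5% × A$15,100.45 × 10 mo = A$3,775.11…
Interest: A$15,100.45 × ((1 + 0.0045)^10 − 1) = A$15,100.45 × 0.0459223… = A$693.4470…
Penalties + interest = A$3,775.1125 + A$693.4470… = A$4,468.56

A$4,468.56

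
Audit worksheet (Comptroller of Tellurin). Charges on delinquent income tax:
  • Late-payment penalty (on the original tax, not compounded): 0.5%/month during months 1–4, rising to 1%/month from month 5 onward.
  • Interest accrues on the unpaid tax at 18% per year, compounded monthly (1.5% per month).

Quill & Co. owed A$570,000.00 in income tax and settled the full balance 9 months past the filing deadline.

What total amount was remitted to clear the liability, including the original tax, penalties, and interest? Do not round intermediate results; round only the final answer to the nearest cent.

Penalty, months 1–4: 4 × 0.5% × A$570,000.00 = A$11,400.00
Penalty, months 5–9: 5 × 1% × A$570,000.00 = A$28,500.00
Interest: A$570,000.00 × ((1 + 0.015)^9 − 1) = A$570,000.00 × 0.1433900… = A$81,732.2860…
Total = A$570,000.00 + A$39,900.0000 + A$81,732.2860… = A$691,632.29

A$691,632.29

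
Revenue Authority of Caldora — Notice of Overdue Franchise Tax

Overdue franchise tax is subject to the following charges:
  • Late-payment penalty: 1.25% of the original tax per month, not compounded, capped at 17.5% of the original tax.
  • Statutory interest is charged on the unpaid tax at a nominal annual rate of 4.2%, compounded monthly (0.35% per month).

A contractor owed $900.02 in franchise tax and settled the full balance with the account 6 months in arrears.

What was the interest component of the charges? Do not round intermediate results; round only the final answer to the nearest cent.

$19.07

Interest: $900.02 × ((1 + 0.0035)^6 − 1) = $900.02 × 0.0211846… = $19.0666…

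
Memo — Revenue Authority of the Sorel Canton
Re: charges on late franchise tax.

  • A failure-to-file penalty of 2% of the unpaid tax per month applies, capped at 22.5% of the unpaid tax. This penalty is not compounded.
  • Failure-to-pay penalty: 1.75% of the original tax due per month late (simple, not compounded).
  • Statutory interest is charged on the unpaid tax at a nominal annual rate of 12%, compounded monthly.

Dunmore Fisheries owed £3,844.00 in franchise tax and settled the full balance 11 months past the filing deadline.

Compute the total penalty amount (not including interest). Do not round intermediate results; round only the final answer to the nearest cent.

Failure-to-file: 11 × 2% × £3,844.00 = £845.68 (under the 22.5% cap)
Failure-to-pay penalty: 11 × 1.75% × £3,844.00 = £739.97
Total penalty = £845.68 + £739.97 = £1,585.65

£1,585.65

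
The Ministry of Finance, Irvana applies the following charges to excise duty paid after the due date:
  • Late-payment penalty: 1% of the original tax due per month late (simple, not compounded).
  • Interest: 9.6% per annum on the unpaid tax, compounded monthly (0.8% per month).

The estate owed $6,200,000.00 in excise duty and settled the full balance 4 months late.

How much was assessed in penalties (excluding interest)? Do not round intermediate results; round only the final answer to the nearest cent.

$248,000.00

Late-payment penalty: 4 × 1% × $6,200,000.00 = $248,000.00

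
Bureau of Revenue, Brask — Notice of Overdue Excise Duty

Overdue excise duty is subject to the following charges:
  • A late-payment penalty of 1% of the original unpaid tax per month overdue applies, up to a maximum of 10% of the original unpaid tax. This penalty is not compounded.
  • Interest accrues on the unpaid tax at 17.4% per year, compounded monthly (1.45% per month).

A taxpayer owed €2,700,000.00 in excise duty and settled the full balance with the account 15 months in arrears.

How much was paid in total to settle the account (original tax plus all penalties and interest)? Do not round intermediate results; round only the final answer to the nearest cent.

Penalty (uncapped): 15 × 1% × €2,700,000.00 = €405,000.00; cap = 10% × €2,700,000.00 = €270,000.00 → penalty = €270,000.00
Interest: €2,700,000.00 × ((1 + 0.0145)^15 − 1) = €2,700,000.00 × 0.2410257… = €650,769.3536…
Total = €2,700,000.00 + €270,000.0000 + €650,769.3536… = €3,620,769.35

€3,620,769.35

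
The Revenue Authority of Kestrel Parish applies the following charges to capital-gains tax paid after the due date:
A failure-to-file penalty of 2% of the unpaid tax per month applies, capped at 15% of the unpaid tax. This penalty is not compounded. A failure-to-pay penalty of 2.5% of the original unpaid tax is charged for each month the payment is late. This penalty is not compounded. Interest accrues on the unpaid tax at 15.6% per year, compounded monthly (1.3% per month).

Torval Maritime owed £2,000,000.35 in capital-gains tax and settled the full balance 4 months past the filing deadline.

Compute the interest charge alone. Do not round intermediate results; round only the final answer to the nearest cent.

Interest: £2,000,000.35 × ((1 + 0.013)^4 − 1) = £2,000,000.35 × 0.0530228… = £106,045.6517…

£106,045.65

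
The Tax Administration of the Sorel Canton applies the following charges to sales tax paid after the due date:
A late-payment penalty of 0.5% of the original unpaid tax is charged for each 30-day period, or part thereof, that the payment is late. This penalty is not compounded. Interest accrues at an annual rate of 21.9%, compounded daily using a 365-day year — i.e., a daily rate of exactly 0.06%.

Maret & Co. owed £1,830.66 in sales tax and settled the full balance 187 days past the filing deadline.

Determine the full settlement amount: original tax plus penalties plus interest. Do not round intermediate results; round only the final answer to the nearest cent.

Penalty periods: ⌈187/30⌉ = 7; penalty = 7 × 0.5% × £1,830.66 = £64.07…
Interest: £1,830.66 × ((1 + 0.0006)^187 − 1) = £1,830.66 × 0.11869894… = £217.2974…
Total = £1,830.66 + £64.0731 + £217.2974… = £2,112.03

£2,112.03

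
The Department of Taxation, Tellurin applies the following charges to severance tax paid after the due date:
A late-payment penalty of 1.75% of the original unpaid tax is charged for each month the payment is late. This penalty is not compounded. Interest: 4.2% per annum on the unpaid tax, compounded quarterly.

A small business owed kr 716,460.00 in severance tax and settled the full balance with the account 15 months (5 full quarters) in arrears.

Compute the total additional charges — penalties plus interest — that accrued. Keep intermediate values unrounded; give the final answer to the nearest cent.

kr 226,483.13

Late-payment penalty = 1.75% × kr 716,460.00 × 15 mo = kr 188,070.75
Interest (4.2%/yr ÷ 4 = 1.05%/quarter): kr 716,460.00 × ((1 + 0.0105)^5 − 1) = kr 38,412.3847…
Penalties + interest = kr 188,070.7500 + kr 38,412.3847… = kr 226,483.13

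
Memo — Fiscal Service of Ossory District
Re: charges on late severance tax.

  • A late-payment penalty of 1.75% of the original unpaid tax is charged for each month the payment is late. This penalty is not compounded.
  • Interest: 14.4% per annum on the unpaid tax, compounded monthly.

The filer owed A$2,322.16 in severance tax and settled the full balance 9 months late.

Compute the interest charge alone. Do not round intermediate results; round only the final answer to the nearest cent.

Interest (14.4%/yr ÷ 12 = 1.2%/month): A$2,322.16 × ((1 + 0.012)^9 − 1) = A$263.1746…

A$263.17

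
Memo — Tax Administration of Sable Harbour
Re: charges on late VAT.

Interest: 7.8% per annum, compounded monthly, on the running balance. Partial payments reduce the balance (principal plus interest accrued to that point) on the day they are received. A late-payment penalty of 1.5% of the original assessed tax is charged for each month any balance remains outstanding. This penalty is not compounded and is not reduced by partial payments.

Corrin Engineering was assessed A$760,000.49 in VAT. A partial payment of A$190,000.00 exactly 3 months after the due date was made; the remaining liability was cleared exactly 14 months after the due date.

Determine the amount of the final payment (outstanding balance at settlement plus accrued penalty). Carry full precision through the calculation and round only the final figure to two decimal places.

A$787,724.76

Monthly rate = 7.8% ÷ 12 = 0.65%
Balance at month 3: A$760,000.4900 × (1 + 0.0065)^3 = A$774,917.0383…
After A$190,000.00 payment: A$774,917.0383… − A$190,000.00 = A$584,917.0383…
Balance at month 14: A$584,917.0383… × (1 + 0.0065)^11 = A$628,124.6597…
Penalty: 14 × 1.5% × A$760,000.49 = A$159,600.10…
Final settlement = outstanding balance + penalty = A$628,124.6597… + A$159,600.10… = A$787,724.76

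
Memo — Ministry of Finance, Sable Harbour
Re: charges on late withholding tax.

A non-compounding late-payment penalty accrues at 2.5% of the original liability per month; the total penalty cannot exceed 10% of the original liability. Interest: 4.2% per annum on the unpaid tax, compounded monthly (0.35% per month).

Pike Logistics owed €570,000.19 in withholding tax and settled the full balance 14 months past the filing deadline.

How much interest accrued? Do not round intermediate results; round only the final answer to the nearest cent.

Interest: €570,000.19 × ((1 + 0.0035)^14 − 1) = €570,000.19 × 0.0501305… = €28,574.3990…

€28,574.40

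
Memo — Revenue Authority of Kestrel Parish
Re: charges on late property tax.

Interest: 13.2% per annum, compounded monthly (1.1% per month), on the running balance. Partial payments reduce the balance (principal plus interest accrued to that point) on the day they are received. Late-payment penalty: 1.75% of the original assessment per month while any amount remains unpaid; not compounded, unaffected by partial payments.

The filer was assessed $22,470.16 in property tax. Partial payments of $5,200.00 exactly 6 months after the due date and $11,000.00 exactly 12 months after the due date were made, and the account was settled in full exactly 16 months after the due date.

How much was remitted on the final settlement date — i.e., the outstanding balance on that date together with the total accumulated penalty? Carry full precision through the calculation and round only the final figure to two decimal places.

$15,766.98

Balance at month 6: $22,470.1600 × (1 + 0.011)^6 = $23,994.5770…
After $5,200.00 payment: $23,994.5770… − $5,200.00 = $18,794.5770…
Balance at month 12: $18,794.5770… × (1 + 0.011)^6 = $20,069.6357…
After $11,000.00 payment: $20,069.6357… − $11,000.00 = $9,069.6357…
Balance at month 16: $9,069.6357… × (1 + 0.011)^4 = $9,475.3327…
Penalty: 16 × 1.75% × $22,470.16 = $6,291.64…
Final settlement = outstanding balance + penalty = $9,475.3327… + $6,291.64… = $15,766.98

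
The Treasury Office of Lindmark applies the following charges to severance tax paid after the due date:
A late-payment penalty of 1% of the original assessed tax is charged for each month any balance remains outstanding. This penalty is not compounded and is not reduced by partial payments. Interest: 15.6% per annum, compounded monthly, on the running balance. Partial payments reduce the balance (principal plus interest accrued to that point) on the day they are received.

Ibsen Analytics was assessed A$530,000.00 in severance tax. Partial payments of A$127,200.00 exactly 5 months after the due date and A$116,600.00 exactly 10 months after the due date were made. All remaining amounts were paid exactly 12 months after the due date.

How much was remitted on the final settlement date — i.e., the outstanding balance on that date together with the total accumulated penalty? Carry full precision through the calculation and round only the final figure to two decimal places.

Monthly rate = 15.6% ÷ 12 = 1.3%
Balance at month 5: A$530,000.0000 × (1 + 0.013)^5 = A$565,357.4200…
After A$127,200.00 payment: A$565,357.4200… − A$127,200.00 = A$438,157.4200…
Balance at month 10: A$438,157.4200… × (1 + 0.013)^5 = A$467,387.8274…
After A$116,600.00 payment: A$467,387.8274… − A$116,600.00 = A$350,787.8274…
Balance at month 12: A$350,787.8274… × (1 + 0.013)^2 = A$359,967.5940…
Penalty: 12 × 1% × A$530,000.00 = A$63,600.00
Final settlement = outstanding balance + penalty = A$359,967.5940… + A$63,600.00 = A$423,567.59

A$423,567.59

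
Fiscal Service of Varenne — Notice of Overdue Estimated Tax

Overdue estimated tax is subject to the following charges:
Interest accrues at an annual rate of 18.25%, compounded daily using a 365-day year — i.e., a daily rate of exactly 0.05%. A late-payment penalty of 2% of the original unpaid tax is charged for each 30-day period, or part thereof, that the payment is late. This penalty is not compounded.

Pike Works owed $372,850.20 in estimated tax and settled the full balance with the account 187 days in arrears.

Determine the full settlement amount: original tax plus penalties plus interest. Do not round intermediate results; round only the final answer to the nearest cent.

Penalty periods: ⌈187/30⌉ = 7; penalty = 7 × 2% × $372,850.20 = $52,199.03…
Interest: $372,850.20 × ((1 + 0.0005)^187 − 1) = $372,850.20 × 0.09798495… = $36,533.7068…
Total = $372,850.20 + $52,199.0280 + $36,533.7068… = $461,582.93

$461,582.93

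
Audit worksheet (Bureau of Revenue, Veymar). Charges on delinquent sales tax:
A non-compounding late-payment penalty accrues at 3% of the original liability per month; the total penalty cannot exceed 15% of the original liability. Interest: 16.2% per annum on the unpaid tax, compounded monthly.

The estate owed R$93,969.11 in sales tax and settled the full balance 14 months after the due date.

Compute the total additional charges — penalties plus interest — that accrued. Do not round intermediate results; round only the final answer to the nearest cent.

R$33,501.35

Penalty (uncapped): 14 × 3% × R$93,969.11 = R$39,467.03…; cap = 15% × R$93,969.11 = R$14,095.37… → penalty = R$14,095.37…
Interest (16.2%/yr ÷ 12 = 1.35%/month): R$93,969.11 × ((1 + 0.0135)^14 − 1) = R$19,405.9829…
Penalties + interest = R$14,095.3665 + R$19,405.9829… = R$33,501.35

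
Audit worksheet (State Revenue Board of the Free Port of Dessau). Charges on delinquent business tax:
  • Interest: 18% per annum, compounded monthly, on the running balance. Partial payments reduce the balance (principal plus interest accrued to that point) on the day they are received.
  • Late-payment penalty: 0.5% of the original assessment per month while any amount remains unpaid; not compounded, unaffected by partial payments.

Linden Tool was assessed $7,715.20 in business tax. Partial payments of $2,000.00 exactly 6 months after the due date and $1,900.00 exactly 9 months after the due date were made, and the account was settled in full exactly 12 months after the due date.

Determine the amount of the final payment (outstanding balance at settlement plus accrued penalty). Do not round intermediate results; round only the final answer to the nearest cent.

$5,513.67

Monthly rate = 18% ÷ 12 = 1.5%
Balance at month 6: $7,715.2000 × (1 + 0.015)^6 = $8,436.1335…
After $2,000.00 payment: $8,436.1335… − $2,000.00 = $6,436.1335…
Balance at month 9: $6,436.1335… × (1 + 0.015)^3 = $6,730.1256…
After $1,900.00 payment: $6,730.1256… − $1,900.00 = $4,830.1256…
Balance at month 12: $4,830.1256… × (1 + 0.015)^3 = $5,050.7579…
Penalty: 12 × 0.5% × $7,715.20 = $462.91…
Final settlement = outstanding balance + penalty = $5,050.7579… + $462.91… = $5,513.67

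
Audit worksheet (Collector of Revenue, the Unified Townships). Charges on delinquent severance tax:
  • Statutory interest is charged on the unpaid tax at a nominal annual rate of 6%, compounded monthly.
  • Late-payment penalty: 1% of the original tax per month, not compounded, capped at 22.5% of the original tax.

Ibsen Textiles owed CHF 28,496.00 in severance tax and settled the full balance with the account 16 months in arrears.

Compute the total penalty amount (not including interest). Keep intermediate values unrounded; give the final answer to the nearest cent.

Penalty: 16 × 1% × CHF 28,496.00 = CHF 4,559.36 (below the 22.5% cap of CHF 6,411.60)

CHF 4,559.36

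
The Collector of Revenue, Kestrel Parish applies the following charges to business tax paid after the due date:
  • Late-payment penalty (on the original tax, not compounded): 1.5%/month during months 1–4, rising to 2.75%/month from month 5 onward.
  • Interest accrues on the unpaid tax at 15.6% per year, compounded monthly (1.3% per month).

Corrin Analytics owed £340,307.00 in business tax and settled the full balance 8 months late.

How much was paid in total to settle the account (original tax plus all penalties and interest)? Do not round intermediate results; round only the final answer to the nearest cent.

£435,204.01

Penalty, months 1–4: 4 × 1.5% × £340,307.00 = £20,418.42
Penalty, months 5–8: 4 × 2.75% × £340,307.00 = £37,433.77
Interest: £340,307.00 × ((1 + 0.013)^8 − 1) = £340,307.00 × 0.1088571… = £37,044.8169…
Total = £340,307.00 + £57,852.1900 + £37,044.8169… = £435,204.01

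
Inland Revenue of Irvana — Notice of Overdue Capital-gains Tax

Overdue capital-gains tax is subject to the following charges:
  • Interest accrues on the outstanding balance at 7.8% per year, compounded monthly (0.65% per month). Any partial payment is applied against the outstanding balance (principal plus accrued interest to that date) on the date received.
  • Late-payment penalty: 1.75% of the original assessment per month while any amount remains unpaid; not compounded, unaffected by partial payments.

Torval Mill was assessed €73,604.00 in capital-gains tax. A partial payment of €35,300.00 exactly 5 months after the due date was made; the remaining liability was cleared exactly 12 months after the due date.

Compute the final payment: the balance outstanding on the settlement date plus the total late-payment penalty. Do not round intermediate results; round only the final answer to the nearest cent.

Balance at month 5: €73,604.0000 × (1 + 0.0065)^5 = €76,027.4305…
After €35,300.00 payment: €76,027.4305… − €35,300.00 = €40,727.4305…
Balance at month 12: €40,727.4305… × (1 + 0.0065)^7 = €42,617.0580…
Penalty: 12 × 1.75% × €73,604.00 = €15,456.84
Final settlement = outstanding balance + penalty = €42,617.0580… + €15,456.84 = €58,073.90

€58,073.90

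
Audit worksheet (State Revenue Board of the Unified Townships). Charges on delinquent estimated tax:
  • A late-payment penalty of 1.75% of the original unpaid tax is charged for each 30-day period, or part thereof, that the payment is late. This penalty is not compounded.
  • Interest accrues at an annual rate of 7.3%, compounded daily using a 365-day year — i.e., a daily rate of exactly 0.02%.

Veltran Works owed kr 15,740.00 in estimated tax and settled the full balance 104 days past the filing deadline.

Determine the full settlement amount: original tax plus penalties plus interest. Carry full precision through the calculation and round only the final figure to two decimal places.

kr 17,172.59

Penalty periods: ⌈104/30⌉ = 4; penalty = 4 × 1.75% × kr 15,740.00 = kr 1,101.80
Interest: kr 15,740.00 × ((1 + 0.0002)^104 − 1) = kr 15,740.00 × 0.02101570… = kr 330.7872…
Total = kr 15,740.00 + kr 1,101.8000 + kr 330.7872… = kr 17,172.59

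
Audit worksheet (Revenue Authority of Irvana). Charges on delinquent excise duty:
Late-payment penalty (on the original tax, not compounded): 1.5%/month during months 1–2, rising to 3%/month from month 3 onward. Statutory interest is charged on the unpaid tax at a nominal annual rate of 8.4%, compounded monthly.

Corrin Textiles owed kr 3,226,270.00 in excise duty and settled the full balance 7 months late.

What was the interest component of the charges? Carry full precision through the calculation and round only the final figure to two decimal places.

kr 161,446.07

Interest (8.4%/yr ÷ 12 = 0.7%/month): kr 3,226,270.00 × ((1 + 0.007)^7 − 1) = kr 161,446.0655…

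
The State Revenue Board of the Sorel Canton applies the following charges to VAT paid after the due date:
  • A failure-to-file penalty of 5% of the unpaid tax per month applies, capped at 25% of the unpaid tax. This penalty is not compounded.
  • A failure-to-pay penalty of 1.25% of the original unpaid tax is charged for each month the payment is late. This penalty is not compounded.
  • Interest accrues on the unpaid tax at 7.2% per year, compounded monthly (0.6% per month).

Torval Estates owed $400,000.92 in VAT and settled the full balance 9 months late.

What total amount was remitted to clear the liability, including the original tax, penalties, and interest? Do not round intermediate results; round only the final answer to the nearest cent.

$567,127.03

Failure-to-file: 9 × 5% × $400,000.92 = $180,000.41…, capped at 25% × $400,000.92 = $100,000.23
Failure-to-pay penalty = 1.25% × $400,000.92 × 9 mo = $45,000.10…
Interest: $400,000.92 × ((1 + 0.006)^9 − 1) = $400,000.92 × 0.0553143… = $22,125.7742…
Total = $400,000.92 + $145,000.3335 + $22,125.7742… = $567,127.03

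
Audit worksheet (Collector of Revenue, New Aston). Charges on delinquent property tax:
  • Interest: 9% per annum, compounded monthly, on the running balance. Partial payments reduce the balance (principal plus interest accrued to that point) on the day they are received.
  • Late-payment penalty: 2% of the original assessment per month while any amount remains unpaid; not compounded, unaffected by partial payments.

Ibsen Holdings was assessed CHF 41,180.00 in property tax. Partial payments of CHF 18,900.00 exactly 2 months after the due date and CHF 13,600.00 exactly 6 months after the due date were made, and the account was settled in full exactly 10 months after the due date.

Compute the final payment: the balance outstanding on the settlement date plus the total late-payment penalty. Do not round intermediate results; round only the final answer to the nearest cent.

Monthly rate = 9% ÷ 12 = 0.75%
Balance at month 2: CHF 41,180.0000 × (1 + 0.0075)^2 = CHF 41,800.0164…
After CHF 18,900.00 payment: CHF 41,800.0164… − CHF 18,900.00 = CHF 22,900.0164…
Balance at month 6: CHF 22,900.0164… × (1 + 0.0075)^4 = CHF 23,594.7843…
After CHF 13,600.00 payment: CHF 23,594.7843… − CHF 13,600.00 = CHF 9,994.7843…
Balance at month 10: CHF 9,994.7843… × (1 + 0.0075)^4 = CHF 10,298.0180…
Penalty: 10 × 2% × CHF 41,180.00 = CHF 8,236.00
Final settlement = outstanding balance + penalty = CHF 10,298.0180… + CHF 8,236.00 = CHF 18,534.02

CHF 18,534.02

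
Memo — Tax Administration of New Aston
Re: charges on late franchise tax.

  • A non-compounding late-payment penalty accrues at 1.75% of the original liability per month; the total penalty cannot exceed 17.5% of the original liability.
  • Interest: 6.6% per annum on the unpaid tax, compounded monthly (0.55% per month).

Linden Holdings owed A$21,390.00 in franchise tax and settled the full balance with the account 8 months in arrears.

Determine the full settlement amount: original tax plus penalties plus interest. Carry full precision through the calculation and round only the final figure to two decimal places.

A$25,344.08

Penalty: 8 × 1.75% × A$21,390.00 = A$2,994.60 (below the 17.5% cap of A$3,743.25)
Interest: A$21,390.00 × ((1 + 0.0055)^8 − 1) = A$21,390.00 × 0.0448564… = A$959.4780…
Total = A$21,390.00 + A$2,994.6000 + A$959.4780… = A$25,344.08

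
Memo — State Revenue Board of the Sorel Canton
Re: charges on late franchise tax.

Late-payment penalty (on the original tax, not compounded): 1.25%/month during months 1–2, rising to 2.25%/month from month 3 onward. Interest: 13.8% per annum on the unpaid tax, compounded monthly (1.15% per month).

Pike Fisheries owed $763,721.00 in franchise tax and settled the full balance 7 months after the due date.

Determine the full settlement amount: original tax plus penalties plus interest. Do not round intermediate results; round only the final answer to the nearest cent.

Penalty, months 1–2: 2 × 1.25% × $763,721.00 = $19,093.03…
Penalty, months 3–7: 5 × 2.25% × $763,721.00 = $85,918.61…
Interest: $763,721.00 × ((1 + 0.0115)^7 − 1) = $763,721.00 × 0.0833311… = $63,641.7087…
Total = $763,721.00 + $105,011.6375 + $63,641.7087… = $932,374.35

$932,374.35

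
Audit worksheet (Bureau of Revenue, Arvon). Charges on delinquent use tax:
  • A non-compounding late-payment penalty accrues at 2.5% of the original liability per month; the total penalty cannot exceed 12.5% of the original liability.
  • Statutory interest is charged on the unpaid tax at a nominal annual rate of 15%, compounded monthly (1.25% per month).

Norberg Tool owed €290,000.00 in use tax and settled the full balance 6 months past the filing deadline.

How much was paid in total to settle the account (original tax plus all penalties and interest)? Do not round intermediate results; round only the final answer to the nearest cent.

€348,691.12

Penalty (uncapped): 6 × 2.5% × €290,000.00 = €43,500.00; cap = 12.5% × €290,000.00 = €36,250.00 → penalty = €36,250.00
Interest: €290,000.00 × ((1 + 0.0125)^6 − 1) = €290,000.00 × 0.0773832… = €22,441.1224…
Total = €290,000.00 + €36,250.0000 + €22,441.1224… = €348,691.12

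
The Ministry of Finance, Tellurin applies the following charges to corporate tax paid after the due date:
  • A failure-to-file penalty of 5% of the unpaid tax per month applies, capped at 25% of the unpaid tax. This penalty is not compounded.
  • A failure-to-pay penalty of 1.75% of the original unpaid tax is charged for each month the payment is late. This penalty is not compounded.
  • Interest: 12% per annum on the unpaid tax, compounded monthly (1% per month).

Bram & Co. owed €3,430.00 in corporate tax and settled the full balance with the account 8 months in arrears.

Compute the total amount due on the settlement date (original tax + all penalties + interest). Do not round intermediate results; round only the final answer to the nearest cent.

Failure-to-file: 8 × 5% × €3,430.00 = €1,372.00, capped at 25% × €3,430.00 = €857.50
Failure-to-pay penalty: 8 × 1.75% × €3,430.00 = €480.20
Interest: €3,430.00 × ((1 + 0.01)^8 − 1) = €3,430.00 × 0.0828567… = €284.1985…
Total = €3,430.00 + €1,337.7000 + €284.1985… = €5,051.90

€5,051.90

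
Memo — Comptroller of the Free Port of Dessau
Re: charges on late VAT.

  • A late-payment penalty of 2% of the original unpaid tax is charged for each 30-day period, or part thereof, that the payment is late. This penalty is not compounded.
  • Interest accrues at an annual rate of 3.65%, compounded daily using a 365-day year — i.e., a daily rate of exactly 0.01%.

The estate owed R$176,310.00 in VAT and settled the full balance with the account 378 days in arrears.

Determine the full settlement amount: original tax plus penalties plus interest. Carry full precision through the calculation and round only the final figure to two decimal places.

Penalty periods: ⌈378/30⌉ = 13; penalty = 13 × 2% × R$176,310.00 = R$45,840.60
Interest: R$176,310.00 × ((1 + 0.0001)^378 − 1) = R$176,310.00 × 0.03852154… = R$6,791.7336…
Total = R$176,310.00 + R$45,840.6000 + R$6,791.7336… = R$228,942.33

R$228,942.33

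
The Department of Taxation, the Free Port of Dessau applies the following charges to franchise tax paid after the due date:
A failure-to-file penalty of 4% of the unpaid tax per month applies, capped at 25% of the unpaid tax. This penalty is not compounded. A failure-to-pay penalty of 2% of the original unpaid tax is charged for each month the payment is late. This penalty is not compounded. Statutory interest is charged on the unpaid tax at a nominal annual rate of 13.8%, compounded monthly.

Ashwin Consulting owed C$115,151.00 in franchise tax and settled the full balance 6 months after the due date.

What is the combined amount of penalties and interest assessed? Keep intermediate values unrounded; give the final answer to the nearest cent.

C$49,631.74

Failure-to-file: 6 × 4% × C$115,151.00 = C$27,636.24 (under the 25% cap)
Failure-to-pay penalty: 6 × 2% × C$115,151.00 = C$13,818.12
Interest (13.8%/yr ÷ 12 = 1.15%/month): C$115,151.00 × ((1 + 0.0115)^6 − 1) = C$8,177.3828…
Penalties + interest = C$41,454.3600 + C$8,177.3828… = C$49,631.74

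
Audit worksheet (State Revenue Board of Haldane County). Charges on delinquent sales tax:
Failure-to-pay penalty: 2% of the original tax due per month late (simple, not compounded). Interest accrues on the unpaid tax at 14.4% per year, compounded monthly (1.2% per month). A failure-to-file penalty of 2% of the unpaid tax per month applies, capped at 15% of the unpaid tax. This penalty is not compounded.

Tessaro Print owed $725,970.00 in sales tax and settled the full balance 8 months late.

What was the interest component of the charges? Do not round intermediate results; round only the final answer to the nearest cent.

$72,691.55

Interest: $725,970.00 × ((1 + 0.012)^8 − 1) = $725,970.00 × 0.1001302… = $72,691.5456…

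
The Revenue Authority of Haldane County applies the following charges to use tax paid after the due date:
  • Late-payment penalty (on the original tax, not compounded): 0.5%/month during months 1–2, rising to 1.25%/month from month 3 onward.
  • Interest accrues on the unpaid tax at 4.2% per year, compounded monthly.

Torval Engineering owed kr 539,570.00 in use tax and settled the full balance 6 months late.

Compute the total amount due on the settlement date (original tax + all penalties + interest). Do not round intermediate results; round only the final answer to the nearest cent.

Penalty, months 1–2: 2 × 0.5% × kr 539,570.00 = kr 5,395.70
Penalty, months 3–6: 4 × 1.25% × kr 539,570.00 = kr 26,978.50
Interest (4.2%/yr ÷ 12 = 0.35%/month): kr 539,570.00 × ((1 + 0.0035)^6 − 1) = kr 11,430.5799…
Total = kr 539,570.00 + kr 32,374.2000 + kr 11,430.5799… = kr 583,374.78

kr 583,374.78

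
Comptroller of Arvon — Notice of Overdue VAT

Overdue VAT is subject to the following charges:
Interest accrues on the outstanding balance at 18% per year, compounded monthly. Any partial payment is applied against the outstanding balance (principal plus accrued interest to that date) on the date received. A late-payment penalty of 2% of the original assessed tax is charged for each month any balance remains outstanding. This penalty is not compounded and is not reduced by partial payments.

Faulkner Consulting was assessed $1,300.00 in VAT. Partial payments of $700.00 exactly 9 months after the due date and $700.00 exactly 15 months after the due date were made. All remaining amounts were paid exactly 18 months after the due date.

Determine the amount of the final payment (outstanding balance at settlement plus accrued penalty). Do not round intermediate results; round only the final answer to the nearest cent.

$635.19

Monthly rate = 18% ÷ 12 = 1.5%
Balance at month 9: $1,300.0000 × (1 + 0.015)^9 = $1,486.4070…
After $700.00 payment: $1,486.4070… − $700.00 = $786.4070…
Balance at month 15: $786.4070… × (1 + 0.015)^6 = $859.8914…
After $700.00 payment: $859.8914… − $700.00 = $159.8914…
Balance at month 18: $159.8914… × (1 + 0.015)^3 = $167.1950…
Penalty: 18 × 2% × $1,300.00 = $468.00
Final settlement = outstanding balance + penalty = $167.1950… + $468.00 = $635.19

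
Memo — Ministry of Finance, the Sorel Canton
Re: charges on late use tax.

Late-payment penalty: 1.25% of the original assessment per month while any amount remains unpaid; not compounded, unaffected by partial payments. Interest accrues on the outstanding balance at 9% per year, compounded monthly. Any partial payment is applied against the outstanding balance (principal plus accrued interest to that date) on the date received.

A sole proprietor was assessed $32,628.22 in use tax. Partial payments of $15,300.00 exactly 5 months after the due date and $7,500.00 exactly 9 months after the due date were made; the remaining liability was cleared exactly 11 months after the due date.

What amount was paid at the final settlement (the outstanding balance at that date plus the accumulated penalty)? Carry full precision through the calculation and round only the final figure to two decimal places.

Monthly rate = 9% ÷ 12 = 0.75%
Balance at month 5: $32,628.2200 × (1 + 0.0075)^5 = $33,870.2698…
After $15,300.00 payment: $33,870.2698… − $15,300.00 = $18,570.2698…
Balance at month 9: $18,570.2698… × (1 + 0.0075)^4 = $19,133.6767…
After $7,500.00 payment: $19,133.6767… − $7,500.00 = $11,633.6767…
Balance at month 11: $11,633.6767… × (1 + 0.0075)^2 = $11,808.8363…
Penalty: 11 × 1.25% × $32,628.22 = $4,486.38…
Final settlement = outstanding balance + penalty = $11,808.8363… + $4,486.38… = $16,295.22

$16,295.22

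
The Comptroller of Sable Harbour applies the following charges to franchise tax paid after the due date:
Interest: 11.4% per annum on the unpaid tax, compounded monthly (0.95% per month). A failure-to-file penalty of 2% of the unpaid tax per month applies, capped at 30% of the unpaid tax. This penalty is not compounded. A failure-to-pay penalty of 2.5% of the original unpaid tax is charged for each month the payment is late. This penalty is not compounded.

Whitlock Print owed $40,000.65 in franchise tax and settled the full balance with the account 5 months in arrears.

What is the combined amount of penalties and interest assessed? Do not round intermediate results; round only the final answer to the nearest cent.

Failure-to-file: 5 × 2% × $40,000.65 = $4,000.07… (under the 30% cap)
Failure-to-pay penalty: 5 × 2.5% × $40,000.65 = $5,000.08…
Interest: $40,000.65 × ((1 + 0.0095)^5 − 1) = $40,000.65 × 0.0484111… = $1,936.4760…
Penalties + interest = $9,000.1463… + $1,936.4760… = $10,936.62

$10,936.62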